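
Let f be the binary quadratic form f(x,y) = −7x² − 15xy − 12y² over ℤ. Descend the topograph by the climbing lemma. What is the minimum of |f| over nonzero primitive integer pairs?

translate: b→1 (≡15 mod 14), so (7,15,12)→(7,1,4)
flip: (7,1,4)→(4,-1,7)
reduced (well bottom): (4,-1,7) with a≤c, −a<b≤a
well minimum |f| = |-4| = 4 (negative-definite)

4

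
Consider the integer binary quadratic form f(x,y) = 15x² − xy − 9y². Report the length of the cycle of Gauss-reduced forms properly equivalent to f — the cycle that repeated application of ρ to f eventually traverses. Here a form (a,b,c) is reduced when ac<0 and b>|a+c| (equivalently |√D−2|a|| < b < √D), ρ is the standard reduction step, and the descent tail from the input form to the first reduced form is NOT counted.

D = 541, ⌊√D⌋ = 23
descent: ρ → (-9,19,5)  [lands on river]
river: ρ → (5,21,-5)
river: ρ → (-5,19,9)
river: ρ → (9,17,-7)
river: ρ → (-7,11,15)
river: ρ → (15,19,-3)
river: ρ → (-3,23,1)
river: ρ → (1,23,-3)
river: ρ → (-3,19,15)
river: ρ → (15,11,-7)
river: ρ → (-7,17,9)
river: ρ → (9,19,-5)
river: ρ → (-5,21,5)
river: ρ → (5,19,-9)
river: ρ → (-9,17,7)
river: ρ → (7,11,-15)
river: ρ → (-15,19,3)
river: ρ → (3,23,-1)
river: ρ → (-1,23,3)
river: ρ → (3,19,-15)
river: ρ → (-15,11,7)
river: ρ → (7,17,-9)
ρ-cycle length = 22 (tail of 1 descent step not counted)

22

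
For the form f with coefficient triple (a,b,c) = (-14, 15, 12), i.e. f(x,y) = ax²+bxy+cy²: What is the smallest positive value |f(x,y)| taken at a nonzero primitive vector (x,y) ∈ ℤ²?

river: ρ → (12,9,-17)
river: ρ → (-17,25,4)
river: ρ → (4,23,-23)
river: ρ → (-23,23,4)
river: ρ → (4,25,-17)
river: ρ → (-17,9,12)
river: ρ → (12,15,-14)
river: ρ → (-14,13,13)
river: ρ → (13,13,-14)
river: ρ → (-14,15,12)
closes: descent 0, river 10
min |a| on river = 4

4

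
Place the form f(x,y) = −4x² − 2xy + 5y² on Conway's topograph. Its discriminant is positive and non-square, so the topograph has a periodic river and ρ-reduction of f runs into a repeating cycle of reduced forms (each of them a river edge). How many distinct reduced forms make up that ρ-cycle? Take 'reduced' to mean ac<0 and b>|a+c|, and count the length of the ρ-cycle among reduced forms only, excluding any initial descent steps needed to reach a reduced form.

D = 84, ⌊√D⌋ = 9
descent: ρ → (5,2,-4)  [lands on river]
river: ρ → (-4,6,3)
river: ρ → (3,6,-4)
river: ρ → (-4,2,5)
river: ρ → (5,8,-1)
river: ρ → (-1,8,5)
ρ-cycle length = 6 (tail of 1 descent step not counted)

6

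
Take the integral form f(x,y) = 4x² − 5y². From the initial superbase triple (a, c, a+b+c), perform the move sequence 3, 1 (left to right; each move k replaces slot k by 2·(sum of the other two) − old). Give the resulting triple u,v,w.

start (4,-5,-1) = (f(1,0),f(0,1),f(1,1))
replace slot 3: 2·(4+(-5)) − (-1) = -1 → (4,-5,-1)
replace slot 1: 2·((-5)+(-1)) − 4 = -16 → (-16,-5,-1)

-16,-5,-1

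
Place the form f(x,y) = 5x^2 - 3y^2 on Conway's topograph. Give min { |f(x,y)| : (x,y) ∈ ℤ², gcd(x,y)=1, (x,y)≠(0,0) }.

descent: ρ → (-3,6,2)  [lands on river]
river: ρ → (2,6,-3)
closes: descent 1, river 2
min |a| on river = 2

2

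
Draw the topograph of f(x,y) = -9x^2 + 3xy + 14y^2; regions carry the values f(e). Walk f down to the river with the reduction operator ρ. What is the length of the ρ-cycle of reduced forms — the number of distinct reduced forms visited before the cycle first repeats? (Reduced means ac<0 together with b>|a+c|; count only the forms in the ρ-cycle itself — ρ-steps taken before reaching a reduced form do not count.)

D = 513, ⌊√D⌋ = 22
descent: ρ → (14,-3,-9)
descent: ρ → (-9,21,2)  [lands on river]
river: ρ → (2,19,-19)
river: ρ → (-19,19,2)
river: ρ → (2,21,-9)
river: ρ → (-9,15,8)
river: ρ → (8,17,-7)
river: ρ → (-7,11,14)
river: ρ → (14,17,-4)
river: ρ → (-4,15,18)
river: ρ → (18,21,-1)
river: ρ → (-1,21,18)
river: ρ → (18,15,-4)
river: ρ → (-4,17,14)
river: ρ → (14,11,-7)
river: ρ → (-7,17,8)
river: ρ → (8,15,-9)
ρ-cycle length = 16 (tail of 2 descent steps not counted)

16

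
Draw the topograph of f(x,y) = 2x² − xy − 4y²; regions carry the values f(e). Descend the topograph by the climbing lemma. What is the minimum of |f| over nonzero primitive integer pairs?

descent: ρ → (-4,1,2)
descent: ρ → (2,3,-3)  [lands on river]
river: ρ → (-3,3,2)
river: ρ → (2,5,-1)
river: ρ → (-1,5,2)
closes: descent 2, river 4
min |a| on river = 1

1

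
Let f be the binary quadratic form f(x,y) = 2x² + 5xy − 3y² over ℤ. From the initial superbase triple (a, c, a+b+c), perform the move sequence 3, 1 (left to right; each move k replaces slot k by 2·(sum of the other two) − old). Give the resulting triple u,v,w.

start (2,-3,4) = (f(1,0),f(0,1),f(1,1))
replace slot 3: 2·(2+(-3)) − 4 = -6 → (2,-3,-6)
replace slot 1: 2·((-3)+(-6)) − 2 = -20 → (-20,-3,-6)

-20,-3,-6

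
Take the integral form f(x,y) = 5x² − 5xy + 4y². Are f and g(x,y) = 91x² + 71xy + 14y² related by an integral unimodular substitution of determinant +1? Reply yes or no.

D₁ = -55, D₂ = -55
f: translate: b→5 (≡-5 mod 10), so (5,-5,4)→(5,5,4)
f: flip: (5,5,4)→(4,-5,5)
f: translate: b→3 (≡-5 mod 8), so (4,-5,5)→(4,3,4)
f: reduced (well bottom): (4,3,4) with a≤c, −a<b≤a
g: flip: (91,71,14)→(14,-71,91)
g: translate: b→13 (≡-71 mod 28), so (14,-71,91)→(14,13,4)
g: flip: (14,13,4)→(4,-13,14)
g: translate: b→3 (≡-13 mod 8), so (4,-13,14)→(4,3,4)
g: reduced (well bottom): (4,3,4) with a≤c, −a<b≤a
reduced forms (4, 3, 4) vs (4, 3, 4) ⇒ equivalent

yes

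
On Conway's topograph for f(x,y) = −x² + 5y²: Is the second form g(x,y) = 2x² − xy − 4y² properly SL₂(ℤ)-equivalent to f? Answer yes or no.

D₁ = 20, D₂ = 33
discriminants differ ⇒ not SL₂(ℤ)-equivalent

no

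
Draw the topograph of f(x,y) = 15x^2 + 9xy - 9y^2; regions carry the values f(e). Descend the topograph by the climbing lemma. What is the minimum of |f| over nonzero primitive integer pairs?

river: ρ → (-9,9,15)
river: ρ → (15,21,-3)
river: ρ → (-3,21,15)
river: ρ → (15,9,-9)
closes: descent 0, river 4
min |a| on river = 3

3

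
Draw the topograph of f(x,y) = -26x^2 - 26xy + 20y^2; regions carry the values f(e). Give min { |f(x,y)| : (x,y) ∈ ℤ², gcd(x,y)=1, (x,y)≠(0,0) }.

descent: ρ → (20,26,-26)  [lands on river]
river: ρ → (-26,26,20)
river: ρ → (20,14,-32)
river: ρ → (-32,50,2)
river: ρ → (2,50,-32)
river: ρ → (-32,14,20)
closes: descent 1, river 6
min |a| on river = 2

2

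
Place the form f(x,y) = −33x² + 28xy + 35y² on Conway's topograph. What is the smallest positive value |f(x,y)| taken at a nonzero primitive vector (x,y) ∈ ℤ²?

river: ρ → (35,42,-26)
river: ρ → (-26,62,15)
river: ρ → (15,58,-34)
river: ρ → (-34,10,39)
river: ρ → (39,68,-5)
river: ρ → (-5,72,11)
river: ρ → (11,60,-41)
river: ρ → (-41,22,30)
river: ρ → (30,38,-33)
river: ρ → (-33,28,35)
closes: descent 0, river 10
min |a| on river = 5

5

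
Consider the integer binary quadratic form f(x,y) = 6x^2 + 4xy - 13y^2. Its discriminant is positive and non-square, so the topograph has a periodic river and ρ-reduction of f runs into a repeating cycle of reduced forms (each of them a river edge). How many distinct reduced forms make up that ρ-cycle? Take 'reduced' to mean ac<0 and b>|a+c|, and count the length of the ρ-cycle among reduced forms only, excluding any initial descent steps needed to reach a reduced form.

D = 328, ⌊√D⌋ = 18
descent: ρ → (-13,-4,6)
descent: ρ → (6,16,-3)  [lands on river]
river: ρ → (-3,14,11)
river: ρ → (11,8,-6)
river: ρ → (-6,16,3)
river: ρ → (3,14,-11)
river: ρ → (-11,8,6)
ρ-cycle length = 6 (tail of 2 descent steps not counted)

6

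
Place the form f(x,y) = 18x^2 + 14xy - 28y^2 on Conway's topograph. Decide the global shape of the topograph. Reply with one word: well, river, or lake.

D = b²−4ac = 14² − 4·18·(-28) = 2212
D > 0 non-square ⇒ indefinite ⇒ periodic river

river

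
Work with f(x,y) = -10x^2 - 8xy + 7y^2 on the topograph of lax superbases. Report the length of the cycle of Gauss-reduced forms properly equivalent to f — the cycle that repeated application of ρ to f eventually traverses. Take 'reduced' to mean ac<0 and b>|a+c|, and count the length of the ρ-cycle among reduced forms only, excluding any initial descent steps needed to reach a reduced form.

D = 344, ⌊√D⌋ = 18
descent: ρ → (7,8,-10)  [lands on river]
river: ρ → (-10,12,5)
river: ρ → (5,18,-1)
river: ρ → (-1,18,5)
river: ρ → (5,12,-10)
river: ρ → (-10,8,7)
river: ρ → (7,6,-11)
river: ρ → (-11,16,2)
river: ρ → (2,16,-11)
river: ρ → (-11,6,7)
ρ-cycle length = 10 (tail of 1 descent step not counted)

10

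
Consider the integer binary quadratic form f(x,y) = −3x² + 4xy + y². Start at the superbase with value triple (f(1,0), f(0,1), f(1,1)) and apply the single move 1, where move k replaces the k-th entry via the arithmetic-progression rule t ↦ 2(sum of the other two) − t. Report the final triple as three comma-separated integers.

start (-3,1,2) = (f(1,0),f(0,1),f(1,1))
replace slot 1: 2·(1+2) − (-3) = 9 → (9,1,2)

9,1,2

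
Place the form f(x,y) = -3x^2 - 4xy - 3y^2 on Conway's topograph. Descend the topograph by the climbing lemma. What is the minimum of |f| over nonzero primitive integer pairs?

translate: b→-2 (≡4 mod 6), so (3,4,3)→(3,-2,2)
flip: (3,-2,2)→(2,2,3)
reduced (well bottom): (2,2,3) with a≤c, −a<b≤a
well minimum |f| = |-2| = 2 (negative-definite)

2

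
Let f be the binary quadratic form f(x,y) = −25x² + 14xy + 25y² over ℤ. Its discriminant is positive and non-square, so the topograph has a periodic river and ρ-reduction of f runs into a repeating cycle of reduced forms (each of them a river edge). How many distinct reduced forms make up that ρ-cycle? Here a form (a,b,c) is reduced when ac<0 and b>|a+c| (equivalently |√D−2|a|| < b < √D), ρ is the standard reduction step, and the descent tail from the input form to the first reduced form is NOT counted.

D = 2696, ⌊√D⌋ = 51
river: ρ → (25,36,-14)
river: ρ → (-14,48,7)
river: ρ → (7,50,-7)
river: ρ → (-7,48,14)
river: ρ → (14,36,-25)
river: ρ → (-25,14,25)
ρ-cycle length = 6 (tail of 0 descent steps not counted)

6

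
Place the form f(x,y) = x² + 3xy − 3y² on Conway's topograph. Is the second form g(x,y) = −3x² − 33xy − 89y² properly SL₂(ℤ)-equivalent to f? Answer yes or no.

D₁ = 21, D₂ = 21
river cycle of f (length 2): (-3, 3, 1), (1, 3, -3)
river cycle of g (length 2): (-3, 3, 1), (1, 3, -3)
cycles coincide ⇒ equivalent

yes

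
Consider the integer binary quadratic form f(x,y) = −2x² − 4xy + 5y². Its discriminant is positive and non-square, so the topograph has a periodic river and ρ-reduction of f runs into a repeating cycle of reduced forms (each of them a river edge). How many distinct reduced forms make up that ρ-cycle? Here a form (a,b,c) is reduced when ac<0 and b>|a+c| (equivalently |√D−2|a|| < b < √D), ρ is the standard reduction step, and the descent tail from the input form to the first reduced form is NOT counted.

D = 56, ⌊√D⌋ = 7
descent: ρ → (5,4,-2)  [lands on river]
river: ρ → (-2,4,5)
river: ρ → (5,6,-1)
river: ρ → (-1,6,5)
ρ-cycle length = 4 (tail of 1 descent step not counted)

4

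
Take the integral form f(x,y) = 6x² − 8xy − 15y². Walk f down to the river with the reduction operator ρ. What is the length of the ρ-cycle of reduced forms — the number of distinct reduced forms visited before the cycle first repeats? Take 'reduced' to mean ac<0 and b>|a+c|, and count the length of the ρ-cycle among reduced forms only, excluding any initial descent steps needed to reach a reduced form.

D = 424, ⌊√D⌋ = 20
descent: ρ → (-15,8,6)
descent: ρ → (6,16,-7)  [lands on river]
river: ρ → (-7,12,10)
river: ρ → (10,8,-9)
river: ρ → (-9,10,9)
river: ρ → (9,8,-10)
river: ρ → (-10,12,7)
river: ρ → (7,16,-6)
river: ρ → (-6,20,1)
river: ρ → (1,20,-6)
river: ρ → (-6,16,7)
river: ρ → (7,12,-10)
river: ρ → (-10,8,9)
river: ρ → (9,10,-9)
river: ρ → (-9,8,10)
river: ρ → (10,12,-7)
river: ρ → (-7,16,6)
river: ρ → (6,20,-1)
river: ρ → (-1,20,6)
ρ-cycle length = 18 (tail of 2 descent steps not counted)

18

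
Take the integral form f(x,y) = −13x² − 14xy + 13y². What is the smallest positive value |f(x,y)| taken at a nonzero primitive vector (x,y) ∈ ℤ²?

descent: ρ → (13,14,-13)  [lands on river]
river: ρ → (-13,12,14)
river: ρ → (14,16,-11)
river: ρ → (-11,28,2)
river: ρ → (2,28,-11)
river: ρ → (-11,16,14)
river: ρ → (14,12,-13)
river: ρ → (-13,14,13)
river: ρ → (13,12,-14)
river: ρ → (-14,16,11)
river: ρ → (11,28,-2)
river: ρ → (-2,28,11)
river: ρ → (11,16,-14)
river: ρ → (-14,12,13)
closes: descent 1, river 14
min |a| on river = 2

2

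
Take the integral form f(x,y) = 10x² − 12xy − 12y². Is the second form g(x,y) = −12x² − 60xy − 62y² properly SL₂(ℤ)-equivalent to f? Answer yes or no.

D₁ = 624, D₂ = 624
river cycle of f (length 6): (-12, 12, 10), (10, 8, -14), (-14, 20, 4), (4, 20, -14), (-14, 8, 10), (10, 12, -12)
river cycle of g (length 6): (-12, 12, 10), (10, 8, -14), (-14, 20, 4), (4, 20, -14), (-14, 8, 10), (10, 12, -12)
cycles coincide ⇒ equivalent

yes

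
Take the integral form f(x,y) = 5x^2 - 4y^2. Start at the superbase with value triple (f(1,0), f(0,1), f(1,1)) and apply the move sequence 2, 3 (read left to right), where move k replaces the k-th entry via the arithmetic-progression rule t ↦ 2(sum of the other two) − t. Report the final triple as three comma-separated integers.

start (5,-4,1) = (f(1,0),f(0,1),f(1,1))
replace slot 2: 2·(5+1) − (-4) = 16 → (5,16,1)
replace slot 3: 2·(5+16) − 1 = 41 → (5,16,41)

5,16,41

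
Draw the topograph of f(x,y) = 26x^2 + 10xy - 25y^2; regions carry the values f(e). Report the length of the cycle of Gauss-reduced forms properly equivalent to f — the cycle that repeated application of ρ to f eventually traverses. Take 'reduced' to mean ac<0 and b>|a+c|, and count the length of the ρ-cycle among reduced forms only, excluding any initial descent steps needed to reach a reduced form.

D = 2700, ⌊√D⌋ = 51
river: ρ → (-25,40,11)
river: ρ → (11,48,-9)
river: ρ → (-9,42,26)
river: ρ → (26,10,-25)
ρ-cycle length = 4 (tail of 0 descent steps not counted)

4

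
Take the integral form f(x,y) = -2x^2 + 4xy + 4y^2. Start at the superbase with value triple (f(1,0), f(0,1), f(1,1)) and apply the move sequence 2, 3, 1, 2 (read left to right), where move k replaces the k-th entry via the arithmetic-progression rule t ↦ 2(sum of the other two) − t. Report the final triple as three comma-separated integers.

start (-2,4,6) = (f(1,0),f(0,1),f(1,1))
replace slot 2: 2·((-2)+6) − 4 = 4 → (-2,4,6)
replace slot 3: 2·((-2)+4) − 6 = -2 → (-2,4,-2)
replace slot 1: 2·(4+(-2)) − (-2) = 6 → (6,4,-2)
replace slot 2: 2·(6+(-2)) − 4 = 4 → (6,4,-2)

6,4,-2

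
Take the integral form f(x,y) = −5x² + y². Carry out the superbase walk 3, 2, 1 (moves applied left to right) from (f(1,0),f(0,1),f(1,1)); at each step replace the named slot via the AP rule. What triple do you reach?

start (-5,1,-4) = (f(1,0),f(0,1),f(1,1))
replace slot 3: 2·((-5)+1) − (-4) = -4 → (-5,1,-4)
replace slot 2: 2·((-5)+(-4)) − 1 = -19 → (-5,-19,-4)
replace slot 1: 2·((-19)+(-4)) − (-5) = -41 → (-41,-19,-4)

-41,-19,-4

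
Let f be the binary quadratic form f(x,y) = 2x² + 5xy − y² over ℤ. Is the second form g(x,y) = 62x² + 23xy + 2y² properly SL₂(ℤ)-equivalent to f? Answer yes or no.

D₁ = 33, D₂ = 33
river cycle of f (length 4): (-1, 5, 2), (2, 3, -3), (-3, 3, 2), (2, 5, -1)
river cycle of g (length 4): (2, 5, -1), (-1, 5, 2), (2, 3, -3), (-3, 3, 2)
cycles coincide ⇒ equivalent

yes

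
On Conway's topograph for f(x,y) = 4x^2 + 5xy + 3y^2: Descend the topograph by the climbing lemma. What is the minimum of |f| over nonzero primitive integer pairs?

translate: b→-3 (≡5 mod 8), so (4,5,3)→(4,-3,2)
flip: (4,-3,2)→(2,3,4)
translate: b→-1 (≡3 mod 4), so (2,3,4)→(2,-1,3)
reduced (well bottom): (2,-1,3) with a≤c, −a<b≤a
well minimum = a = 2

2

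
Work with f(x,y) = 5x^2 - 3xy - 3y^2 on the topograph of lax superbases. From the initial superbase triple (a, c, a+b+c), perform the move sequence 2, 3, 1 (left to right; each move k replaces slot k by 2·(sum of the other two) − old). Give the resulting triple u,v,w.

start (5,-3,-1) = (f(1,0),f(0,1),f(1,1))
replace slot 2: 2·(5+(-1)) − (-3) = 11 → (5,11,-1)
replace slot 3: 2·(5+11) − (-1) = 33 → (5,11,33)
replace slot 1: 2·(11+33) − 5 = 83 → (83,11,33)

83,11,33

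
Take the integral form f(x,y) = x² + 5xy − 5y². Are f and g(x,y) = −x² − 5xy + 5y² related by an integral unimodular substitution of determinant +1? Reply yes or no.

D₁ = 45, D₂ = 45
river cycle of f (length 2): (-5, 5, 1), (1, 5, -5)
river cycle of g (length 2): (5, 5, -1), (-1, 5, 5)
cycles differ ⇒ inequivalent

no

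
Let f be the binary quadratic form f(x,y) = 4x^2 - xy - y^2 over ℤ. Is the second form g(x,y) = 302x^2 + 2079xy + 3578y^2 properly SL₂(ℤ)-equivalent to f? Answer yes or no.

D₁ = 17, D₂ = 17
river cycle of f (length 6): (-1, 3, 2), (2, 1, -2), (-2, 3, 1), (1, 3, -2), (-2, 1, 2), (2, 3, -1)
river cycle of g (length 6): (-1, 3, 2), (2, 1, -2), (-2, 3, 1), (1, 3, -2), (-2, 1, 2), (2, 3, -1)
cycles coincide ⇒ equivalent

yes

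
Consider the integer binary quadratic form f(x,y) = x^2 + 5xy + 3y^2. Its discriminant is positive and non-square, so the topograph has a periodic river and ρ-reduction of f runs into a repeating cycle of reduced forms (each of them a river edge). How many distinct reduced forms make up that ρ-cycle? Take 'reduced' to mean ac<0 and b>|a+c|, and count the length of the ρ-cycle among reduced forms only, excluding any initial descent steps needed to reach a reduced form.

D = 13, ⌊√D⌋ = 3
descent: ρ → (3,1,-1)
descent: ρ → (-1,3,1)  [lands on river]
river: ρ → (1,3,-1)
ρ-cycle length = 2 (tail of 2 descent steps not counted)

2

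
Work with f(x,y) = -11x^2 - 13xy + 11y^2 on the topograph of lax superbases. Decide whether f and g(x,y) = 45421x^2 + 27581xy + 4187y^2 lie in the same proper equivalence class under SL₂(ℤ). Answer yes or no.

D₁ = 653, D₂ = 653
river cycle of f (length 14): (11, 13, -11), (-11, 9, 13), (13, 17, -7), (-7, 25, 1), (1, 25, -7), (-7, 17, 13), (13, 9, -11), (-11, 13, 11), (11, 9, -13), (-13, 17, 7), … (4 more)
river cycle of g (length 14): (11, 13, -11), (-11, 9, 13), (13, 17, -7), (-7, 25, 1), (1, 25, -7), (-7, 17, 13), (13, 9, -11), (-11, 13, 11), (11, 9, -13), (-13, 17, 7), … (4 more)
cycles coincide ⇒ equivalent

yes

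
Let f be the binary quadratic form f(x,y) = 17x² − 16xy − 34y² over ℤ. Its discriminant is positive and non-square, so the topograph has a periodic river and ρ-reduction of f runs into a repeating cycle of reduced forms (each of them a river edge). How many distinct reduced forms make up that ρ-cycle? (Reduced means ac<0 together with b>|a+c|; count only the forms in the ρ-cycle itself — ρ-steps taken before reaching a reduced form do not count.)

D = 2568, ⌊√D⌋ = 50
descent: ρ → (-34,16,17)
descent: ρ → (17,18,-33)  [lands on river]
river: ρ → (-33,48,2)
river: ρ → (2,48,-33)
river: ρ → (-33,18,17)
river: ρ → (17,50,-1)
river: ρ → (-1,50,17)
ρ-cycle length = 6 (tail of 2 descent steps not counted)

6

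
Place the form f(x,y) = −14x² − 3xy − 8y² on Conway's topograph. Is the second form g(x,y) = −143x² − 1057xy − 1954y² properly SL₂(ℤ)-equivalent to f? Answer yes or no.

D₁ = -439, D₂ = -439
f is negative-definite; reduce −f:
−f: flip: (14,3,8)→(8,-3,14)
−f: reduced (well bottom): (8,-3,14) with a≤c, −a<b≤a
flip sign back: reduced form of f is (-8,3,-14)
g is negative-definite; reduce −g:
−g: translate: b→-87 (≡1057 mod 286), so (143,1057,1954)→(143,-87,14)
−g: flip: (143,-87,14)→(14,87,143)
−g: translate: b→3 (≡87 mod 28), so (14,87,143)→(14,3,8)
−g: flip: (14,3,8)→(8,-3,14)
−g: reduced (well bottom): (8,-3,14) with a≤c, −a<b≤a
flip sign back: reduced form of g is (-8,3,-14)
reduced forms (-8, 3, -14) vs (-8, 3, -14) ⇒ equivalent

yes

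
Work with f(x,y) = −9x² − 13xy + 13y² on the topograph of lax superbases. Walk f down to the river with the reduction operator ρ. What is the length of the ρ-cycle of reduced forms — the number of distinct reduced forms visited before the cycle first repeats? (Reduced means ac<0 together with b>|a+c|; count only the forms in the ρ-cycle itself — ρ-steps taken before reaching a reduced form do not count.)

D = 637, ⌊√D⌋ = 25
descent: ρ → (13,13,-9)  [lands on river]
river: ρ → (-9,23,3)
river: ρ → (3,25,-1)
river: ρ → (-1,25,3)
river: ρ → (3,23,-9)
river: ρ → (-9,13,13)
ρ-cycle length = 6 (tail of 1 descent step not counted)

6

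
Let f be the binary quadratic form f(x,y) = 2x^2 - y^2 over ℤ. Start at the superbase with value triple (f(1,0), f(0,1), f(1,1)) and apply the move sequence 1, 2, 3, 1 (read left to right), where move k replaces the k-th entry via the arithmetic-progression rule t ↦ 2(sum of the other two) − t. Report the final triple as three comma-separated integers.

start (2,-1,1) = (f(1,0),f(0,1),f(1,1))
replace slot 1: 2·((-1)+1) − 2 = -2 → (-2,-1,1)
replace slot 2: 2·((-2)+1) − (-1) = -1 → (-2,-1,1)
replace slot 3: 2·((-2)+(-1)) − 1 = -7 → (-2,-1,-7)
replace slot 1: 2·((-1)+(-7)) − (-2) = -14 → (-14,-1,-7)

-14,-1,-7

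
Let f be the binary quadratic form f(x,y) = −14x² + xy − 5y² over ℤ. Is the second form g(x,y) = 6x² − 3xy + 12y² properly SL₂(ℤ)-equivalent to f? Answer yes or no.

D₁ = -279, D₂ = -279
f is negative-definite; reduce −f:
−f: flip: (14,-1,5)→(5,1,14)
−f: reduced (well bottom): (5,1,14) with a≤c, −a<b≤a
flip sign back: reduced form of f is (-5,-1,-14)
g: reduced (well bottom): (6,-3,12) with a≤c, −a<b≤a
reduced forms (-5, -1, -14) vs (6, -3, 12) ⇒ inequivalent

no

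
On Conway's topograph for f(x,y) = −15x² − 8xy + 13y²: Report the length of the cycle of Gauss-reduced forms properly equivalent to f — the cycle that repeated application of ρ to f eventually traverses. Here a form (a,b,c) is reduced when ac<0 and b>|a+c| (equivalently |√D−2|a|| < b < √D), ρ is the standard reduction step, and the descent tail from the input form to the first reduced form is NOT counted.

D = 844, ⌊√D⌋ = 29
descent: ρ → (13,8,-15)  [lands on river]
river: ρ → (-15,22,6)
river: ρ → (6,26,-7)
river: ρ → (-7,16,21)
river: ρ → (21,26,-2)
river: ρ → (-2,26,21)
river: ρ → (21,16,-7)
river: ρ → (-7,26,6)
river: ρ → (6,22,-15)
river: ρ → (-15,8,13)
river: ρ → (13,18,-10)
river: ρ → (-10,22,9)
river: ρ → (9,14,-18)
river: ρ → (-18,22,5)
river: ρ → (5,28,-3)
river: ρ → (-3,26,14)
river: ρ → (14,2,-15)
river: ρ → (-15,28,1)
river: ρ → (1,28,-15)
river: ρ → (-15,2,14)
river: ρ → (14,26,-3)
river: ρ → (-3,28,5)
river: ρ → (5,22,-18)
river: ρ → (-18,14,9)
river: ρ → (9,22,-10)
river: ρ → (-10,18,13)
ρ-cycle length = 26 (tail of 1 descent step not counted)

26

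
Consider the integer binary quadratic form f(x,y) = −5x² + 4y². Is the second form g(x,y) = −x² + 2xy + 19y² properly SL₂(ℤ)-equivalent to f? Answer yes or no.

D₁ = 80, D₂ = 80
river cycle of f (length 2): (4, 8, -1), (-1, 8, 4)
river cycle of g (length 2): (-1, 8, 4), (4, 8, -1)
cycles coincide ⇒ equivalent

yes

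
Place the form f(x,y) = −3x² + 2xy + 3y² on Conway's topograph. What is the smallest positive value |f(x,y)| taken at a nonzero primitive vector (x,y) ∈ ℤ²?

river: ρ → (3,4,-2)
river: ρ → (-2,4,3)
river: ρ → (3,2,-3)
river: ρ → (-3,4,2)
river: ρ → (2,4,-3)
river: ρ → (-3,2,3)
closes: descent 0, river 6
min |a| on river = 2

2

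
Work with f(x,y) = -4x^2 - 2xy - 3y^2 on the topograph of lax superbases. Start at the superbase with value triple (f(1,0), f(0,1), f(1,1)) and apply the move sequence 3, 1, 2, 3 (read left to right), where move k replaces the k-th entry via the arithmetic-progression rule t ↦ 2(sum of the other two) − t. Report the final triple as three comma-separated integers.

start (-4,-3,-9) = (f(1,0),f(0,1),f(1,1))
replace slot 3: 2·((-4)+(-3)) − (-9) = -5 → (-4,-3,-5)
replace slot 1: 2·((-3)+(-5)) − (-4) = -12 → (-12,-3,-5)
replace slot 2: 2·((-12)+(-5)) − (-3) = -31 → (-12,-31,-5)
replace slot 3: 2·((-12)+(-31)) − (-5) = -81 → (-12,-31,-81)

-12,-31,-81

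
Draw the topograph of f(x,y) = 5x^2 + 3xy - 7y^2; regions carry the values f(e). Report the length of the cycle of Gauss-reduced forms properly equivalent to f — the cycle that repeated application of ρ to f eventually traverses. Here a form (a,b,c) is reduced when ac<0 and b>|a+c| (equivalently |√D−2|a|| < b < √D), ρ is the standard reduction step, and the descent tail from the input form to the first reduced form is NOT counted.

D = 149, ⌊√D⌋ = 12
river: ρ → (-7,11,1)
river: ρ → (1,11,-7)
river: ρ → (-7,3,5)
river: ρ → (5,7,-5)
river: ρ → (-5,3,7)
river: ρ → (7,11,-1)
river: ρ → (-1,11,7)
river: ρ → (7,3,-5)
river: ρ → (-5,7,5)
river: ρ → (5,3,-7)
ρ-cycle length = 10 (tail of 0 descent steps not counted)

10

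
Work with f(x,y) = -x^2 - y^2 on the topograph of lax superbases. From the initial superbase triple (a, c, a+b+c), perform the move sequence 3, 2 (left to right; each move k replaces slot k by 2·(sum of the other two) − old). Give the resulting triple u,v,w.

start (-1,-1,-2) = (f(1,0),f(0,1),f(1,1))
replace slot 3: 2·((-1)+(-1)) − (-2) = -2 → (-1,-1,-2)
replace slot 2: 2·((-1)+(-2)) − (-1) = -5 → (-1,-5,-2)

-1,-5,-2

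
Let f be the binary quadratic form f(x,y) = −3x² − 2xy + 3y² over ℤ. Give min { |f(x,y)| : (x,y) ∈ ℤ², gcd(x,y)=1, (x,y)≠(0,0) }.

descent: ρ → (3,2,-3)  [lands on river]
river: ρ → (-3,4,2)
river: ρ → (2,4,-3)
river: ρ → (-3,2,3)
river: ρ → (3,4,-2)
river: ρ → (-2,4,3)
closes: descent 1, river 6
min |a| on river = 2

2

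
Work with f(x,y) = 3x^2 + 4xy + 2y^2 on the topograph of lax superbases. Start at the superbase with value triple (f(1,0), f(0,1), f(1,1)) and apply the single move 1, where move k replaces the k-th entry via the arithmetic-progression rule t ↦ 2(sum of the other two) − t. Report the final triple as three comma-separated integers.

start (3,2,9) = (f(1,0),f(0,1),f(1,1))
replace slot 1: 2·(2+9) − 3 = 19 → (19,2,9)

19,2,9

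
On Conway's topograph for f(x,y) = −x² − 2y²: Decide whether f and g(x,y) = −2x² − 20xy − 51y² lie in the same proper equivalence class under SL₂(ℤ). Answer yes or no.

D₁ = -8, D₂ = -8
f is negative-definite; reduce −f:
−f: reduced (well bottom): (1,0,2) with a≤c, −a<b≤a
flip sign back: reduced form of f is (-1,0,-2)
g is negative-definite; reduce −g:
−g: translate: b→0 (≡20 mod 4), so (2,20,51)→(2,0,1)
−g: flip: (2,0,1)→(1,0,2)
−g: reduced (well bottom): (1,0,2) with a≤c, −a<b≤a
flip sign back: reduced form of g is (-1,0,-2)
reduced forms (-1, 0, -2) vs (-1, 0, -2) ⇒ equivalent

yes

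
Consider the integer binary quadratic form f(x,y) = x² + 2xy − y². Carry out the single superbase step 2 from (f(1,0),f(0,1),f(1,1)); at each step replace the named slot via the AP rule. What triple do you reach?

start (1,-1,2) = (f(1,0),f(0,1),f(1,1))
replace slot 2: 2·(1+2) − (-1) = 7 → (1,7,2)

1,7,2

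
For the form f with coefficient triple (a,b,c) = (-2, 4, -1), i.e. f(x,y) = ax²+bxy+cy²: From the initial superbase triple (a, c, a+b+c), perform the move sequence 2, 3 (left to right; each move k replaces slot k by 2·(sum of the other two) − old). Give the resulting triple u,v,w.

start (-2,-1,1) = (f(1,0),f(0,1),f(1,1))
replace slot 2: 2·((-2)+1) − (-1) = -1 → (-2,-1,1)
replace slot 3: 2·((-2)+(-1)) − 1 = -7 → (-2,-1,-7)

-2,-1,-7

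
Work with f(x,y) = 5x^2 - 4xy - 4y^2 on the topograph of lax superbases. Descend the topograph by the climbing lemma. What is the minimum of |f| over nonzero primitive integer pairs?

descent: ρ → (-4,4,5)  [lands on river]
river: ρ → (5,6,-3)
river: ρ → (-3,6,5)
river: ρ → (5,4,-4)
closes: descent 1, river 4
min |a| on river = 3

3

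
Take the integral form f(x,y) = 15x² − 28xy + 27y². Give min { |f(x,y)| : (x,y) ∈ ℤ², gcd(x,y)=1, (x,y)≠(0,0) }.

translate: b→2 (≡-28 mod 30), so (15,-28,27)→(15,2,14)
flip: (15,2,14)→(14,-2,15)
reduced (well bottom): (14,-2,15) with a≤c, −a<b≤a
well minimum = a = 14

14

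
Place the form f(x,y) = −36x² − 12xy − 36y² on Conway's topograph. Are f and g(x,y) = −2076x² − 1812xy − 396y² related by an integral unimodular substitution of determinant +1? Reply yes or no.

D₁ = -5040, D₂ = -5040
f is negative-definite; reduce −f:
−f: reduced (well bottom): (36,12,36) with a≤c, −a<b≤a
flip sign back: reduced form of f is (-36,-12,-36)
g is negative-definite; reduce −g:
−g: flip: (2076,1812,396)→(396,-1812,2076)
−g: translate: b→-228 (≡-1812 mod 792), so (396,-1812,2076)→(396,-228,36)
−g: flip: (396,-228,36)→(36,228,396)
−g: translate: b→12 (≡228 mod 72), so (36,228,396)→(36,12,36)
−g: reduced (well bottom): (36,12,36) with a≤c, −a<b≤a
flip sign back: reduced form of g is (-36,-12,-36)
reduced forms (-36, -12, -36) vs (-36, -12, -36) ⇒ equivalent

yes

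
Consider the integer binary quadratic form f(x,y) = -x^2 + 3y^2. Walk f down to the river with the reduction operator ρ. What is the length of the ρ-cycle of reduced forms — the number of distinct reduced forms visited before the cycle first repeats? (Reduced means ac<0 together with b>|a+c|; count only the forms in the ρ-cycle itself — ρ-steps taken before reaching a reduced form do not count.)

D = 12, ⌊√D⌋ = 3
descent: ρ → (3,0,-1)
descent: ρ → (-1,2,2)  [lands on river]
river: ρ → (2,2,-1)
ρ-cycle length = 2 (tail of 2 descent steps not counted)

2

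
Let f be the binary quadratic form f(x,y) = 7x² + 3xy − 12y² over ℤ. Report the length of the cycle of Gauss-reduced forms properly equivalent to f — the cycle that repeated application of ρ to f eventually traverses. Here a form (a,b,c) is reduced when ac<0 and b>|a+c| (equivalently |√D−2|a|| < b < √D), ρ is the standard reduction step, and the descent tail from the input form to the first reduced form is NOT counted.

D = 345, ⌊√D⌋ = 18
descent: ρ → (-12,-3,7)
descent: ρ → (7,17,-2)  [lands on river]
river: ρ → (-2,15,15)
river: ρ → (15,15,-2)
river: ρ → (-2,17,7)
river: ρ → (7,11,-8)
river: ρ → (-8,5,10)
river: ρ → (10,15,-3)
river: ρ → (-3,15,10)
river: ρ → (10,5,-8)
river: ρ → (-8,11,7)
ρ-cycle length = 10 (tail of 2 descent steps not counted)

10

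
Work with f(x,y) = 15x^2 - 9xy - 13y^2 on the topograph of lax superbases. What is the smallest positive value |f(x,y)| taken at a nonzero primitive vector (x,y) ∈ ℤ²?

descent: ρ → (-13,9,15)  [lands on river]
river: ρ → (15,21,-7)
river: ρ → (-7,21,15)
river: ρ → (15,9,-13)
river: ρ → (-13,17,11)
river: ρ → (11,27,-3)
river: ρ → (-3,27,11)
river: ρ → (11,17,-13)
closes: descent 1, river 8
min |a| on river = 3

3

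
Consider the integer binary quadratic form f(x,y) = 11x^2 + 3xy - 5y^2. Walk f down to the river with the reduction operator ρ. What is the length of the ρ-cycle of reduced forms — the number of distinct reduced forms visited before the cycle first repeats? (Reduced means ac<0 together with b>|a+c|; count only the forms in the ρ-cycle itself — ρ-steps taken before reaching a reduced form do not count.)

D = 229, ⌊√D⌋ = 15
descent: ρ → (-5,7,9)  [lands on river]
river: ρ → (9,11,-3)
river: ρ → (-3,13,5)
river: ρ → (5,7,-9)
river: ρ → (-9,11,3)
river: ρ → (3,13,-5)
ρ-cycle length = 6 (tail of 1 descent step not counted)

6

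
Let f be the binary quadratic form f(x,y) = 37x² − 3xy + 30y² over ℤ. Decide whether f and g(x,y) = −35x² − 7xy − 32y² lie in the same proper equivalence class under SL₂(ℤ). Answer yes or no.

D₁ = -4431, D₂ = -4431
f: flip: (37,-3,30)→(30,3,37)
f: reduced (well bottom): (30,3,37) with a≤c, −a<b≤a
g is negative-definite; reduce −g:
−g: flip: (35,7,32)→(32,-7,35)
−g: reduced (well bottom): (32,-7,35) with a≤c, −a<b≤a
flip sign back: reduced form of g is (-32,7,-35)
reduced forms (30, 3, 37) vs (-32, 7, -35) ⇒ inequivalent

no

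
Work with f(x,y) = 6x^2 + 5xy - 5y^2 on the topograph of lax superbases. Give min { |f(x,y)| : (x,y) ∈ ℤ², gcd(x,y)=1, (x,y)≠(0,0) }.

river: ρ → (-5,5,6)
river: ρ → (6,7,-4)
river: ρ → (-4,9,4)
river: ρ → (4,7,-6)
river: ρ → (-6,5,5)
river: ρ → (5,5,-6)
river: ρ → (-6,7,4)
river: ρ → (4,9,-4)
river: ρ → (-4,7,6)
river: ρ → (6,5,-5)
closes: descent 0, river 10
min |a| on river = 4

4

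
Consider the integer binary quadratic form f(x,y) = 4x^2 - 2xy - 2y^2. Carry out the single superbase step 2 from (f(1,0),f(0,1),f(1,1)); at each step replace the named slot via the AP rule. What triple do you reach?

start (4,-2,0) = (f(1,0),f(0,1),f(1,1))
replace slot 2: 2·(4+0) − (-2) = 10 → (4,10,0)

4,10,0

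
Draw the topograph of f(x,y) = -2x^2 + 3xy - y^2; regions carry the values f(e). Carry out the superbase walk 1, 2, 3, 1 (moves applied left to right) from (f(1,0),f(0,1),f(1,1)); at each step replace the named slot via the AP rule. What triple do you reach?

start (-2,-1,0) = (f(1,0),f(0,1),f(1,1))
replace slot 1: 2·((-1)+0) − (-2) = 0 → (0,-1,0)
replace slot 2: 2·(0+0) − (-1) = 1 → (0,1,0)
replace slot 3: 2·(0+1) − 0 = 2 → (0,1,2)
replace slot 1: 2·(1+2) − 0 = 6 → (6,1,2)

6,1,2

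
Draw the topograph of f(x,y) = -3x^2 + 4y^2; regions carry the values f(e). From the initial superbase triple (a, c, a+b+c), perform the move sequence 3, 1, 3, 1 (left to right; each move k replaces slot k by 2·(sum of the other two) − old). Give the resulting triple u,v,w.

start (-3,4,1) = (f(1,0),f(0,1),f(1,1))
replace slot 3: 2·((-3)+4) − 1 = 1 → (-3,4,1)
replace slot 1: 2·(4+1) − (-3) = 13 → (13,4,1)
replace slot 3: 2·(13+4) − 1 = 33 → (13,4,33)
replace slot 1: 2·(4+33) − 13 = 61 → (61,4,33)

61,4,33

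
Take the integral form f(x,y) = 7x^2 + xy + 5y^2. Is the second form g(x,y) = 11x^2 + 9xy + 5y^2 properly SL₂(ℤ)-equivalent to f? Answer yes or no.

D₁ = -139, D₂ = -139
f: flip: (7,1,5)→(5,-1,7)
f: reduced (well bottom): (5,-1,7) with a≤c, −a<b≤a
g: flip: (11,9,5)→(5,-9,11)
g: translate: b→1 (≡-9 mod 10), so (5,-9,11)→(5,1,7)
g: reduced (well bottom): (5,1,7) with a≤c, −a<b≤a
reduced forms (5, -1, 7) vs (5, 1, 7) ⇒ inequivalent

no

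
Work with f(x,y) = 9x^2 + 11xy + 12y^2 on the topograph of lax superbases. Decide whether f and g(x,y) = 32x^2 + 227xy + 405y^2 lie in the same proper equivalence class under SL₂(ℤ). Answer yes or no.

D₁ = -311, D₂ = -311
f: translate: b→-7 (≡11 mod 18), so (9,11,12)→(9,-7,10)
f: reduced (well bottom): (9,-7,10) with a≤c, −a<b≤a
g: translate: b→-29 (≡227 mod 64), so (32,227,405)→(32,-29,9)
g: flip: (32,-29,9)→(9,29,32)
g: translate: b→-7 (≡29 mod 18), so (9,29,32)→(9,-7,10)
g: reduced (well bottom): (9,-7,10) with a≤c, −a<b≤a
reduced forms (9, -7, 10) vs (9, -7, 10) ⇒ equivalent

yes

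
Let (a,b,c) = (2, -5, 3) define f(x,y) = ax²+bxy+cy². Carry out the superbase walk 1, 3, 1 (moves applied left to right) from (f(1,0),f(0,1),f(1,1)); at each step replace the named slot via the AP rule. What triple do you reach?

start (2,3,0) = (f(1,0),f(0,1),f(1,1))
replace slot 1: 2·(3+0) − 2 = 4 → (4,3,0)
replace slot 3: 2·(4+3) − 0 = 14 → (4,3,14)
replace slot 1: 2·(3+14) − 4 = 30 → (30,3,14)

30,3,14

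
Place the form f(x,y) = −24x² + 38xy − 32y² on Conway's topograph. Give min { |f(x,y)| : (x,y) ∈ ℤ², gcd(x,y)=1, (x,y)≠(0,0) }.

translate: b→10 (≡-38 mod 48), so (24,-38,32)→(24,10,18)
flip: (24,10,18)→(18,-10,24)
reduced (well bottom): (18,-10,24) with a≤c, −a<b≤a
well minimum |f| = |-18| = 18 (negative-definite)

18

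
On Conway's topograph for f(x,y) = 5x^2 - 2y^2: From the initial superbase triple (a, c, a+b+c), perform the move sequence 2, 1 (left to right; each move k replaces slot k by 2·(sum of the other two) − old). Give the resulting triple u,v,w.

start (5,-2,3) = (f(1,0),f(0,1),f(1,1))
replace slot 2: 2·(5+3) − (-2) = 18 → (5,18,3)
replace slot 1: 2·(18+3) − 5 = 37 → (37,18,3)

37,18,3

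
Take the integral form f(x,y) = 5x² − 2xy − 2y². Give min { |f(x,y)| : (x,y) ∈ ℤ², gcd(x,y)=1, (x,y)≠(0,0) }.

descent: ρ → (-2,6,1)  [lands on river]
river: ρ → (1,6,-2)
closes: descent 1, river 2
min |a| on river = 1

1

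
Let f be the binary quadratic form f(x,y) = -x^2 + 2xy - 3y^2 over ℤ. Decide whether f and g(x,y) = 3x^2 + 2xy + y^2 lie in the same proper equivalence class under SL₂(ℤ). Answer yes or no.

D₁ = -8, D₂ = -8
f is negative-definite; reduce −f:
−f: translate: b→0 (≡-2 mod 2), so (1,-2,3)→(1,0,2)
−f: reduced (well bottom): (1,0,2) with a≤c, −a<b≤a
flip sign back: reduced form of f is (-1,0,-2)
g: flip: (3,2,1)→(1,-2,3)
g: translate: b→0 (≡-2 mod 2), so (1,-2,3)→(1,0,2)
g: reduced (well bottom): (1,0,2) with a≤c, −a<b≤a
reduced forms (-1, 0, -2) vs (1, 0, 2) ⇒ inequivalent

no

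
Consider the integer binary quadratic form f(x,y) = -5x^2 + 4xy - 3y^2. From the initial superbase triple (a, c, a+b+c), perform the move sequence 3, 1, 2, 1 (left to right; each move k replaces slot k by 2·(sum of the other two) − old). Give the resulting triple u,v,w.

start (-5,-3,-4) = (f(1,0),f(0,1),f(1,1))
replace slot 3: 2·((-5)+(-3)) − (-4) = -12 → (-5,-3,-12)
replace slot 1: 2·((-3)+(-12)) − (-5) = -25 → (-25,-3,-12)
replace slot 2: 2·((-25)+(-12)) − (-3) = -71 → (-25,-71,-12)
replace slot 1: 2·((-71)+(-12)) − (-25) = -141 → (-141,-71,-12)

-141,-71,-12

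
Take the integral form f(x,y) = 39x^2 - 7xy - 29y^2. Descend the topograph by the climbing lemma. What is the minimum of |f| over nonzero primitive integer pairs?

descent: ρ → (-29,65,3)  [lands on river]
river: ρ → (3,67,-7)
river: ρ → (-7,59,39)
river: ρ → (39,19,-27)
river: ρ → (-27,35,31)
river: ρ → (31,27,-31)
river: ρ → (-31,35,27)
river: ρ → (27,19,-39)
river: ρ → (-39,59,7)
river: ρ → (7,67,-3)
river: ρ → (-3,65,29)
river: ρ → (29,51,-17)
river: ρ → (-17,51,29)
river: ρ → (29,65,-3)
river: ρ → (-3,67,7)
river: ρ → (7,59,-39)
river: ρ → (-39,19,27)
river: ρ → (27,35,-31)
river: ρ → (-31,27,31)
river: ρ → (31,35,-27)
river: ρ → (-27,19,39)
river: ρ → (39,59,-7)
river: ρ → (-7,67,3)
river: ρ → (3,65,-29)
river: ρ → (-29,51,17)
river: ρ → (17,51,-29)
closes: descent 1, river 26
min |a| on river = 3

3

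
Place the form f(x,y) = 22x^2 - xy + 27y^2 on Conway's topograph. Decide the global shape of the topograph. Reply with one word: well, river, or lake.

D = b²−4ac = (-1)² − 4·22·27 = -2375
D < 0 ⇒ definite ⇒ every region one sign ⇒ single well

well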